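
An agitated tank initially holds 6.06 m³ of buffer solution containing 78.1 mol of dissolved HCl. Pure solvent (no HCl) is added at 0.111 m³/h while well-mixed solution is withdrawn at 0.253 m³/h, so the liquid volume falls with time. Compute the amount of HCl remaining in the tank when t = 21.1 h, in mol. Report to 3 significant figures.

Total volume: dV/dt = Q_in − Q_out = -0.14200 m³/h, so V(t) = 6.06 − 0.14200 t and V(21.1) = 3.0638 m³.
Species balance (pure solvent in): dm/dt = −Q_out · m/V(t).
Separate: dm/m = −Q_out dt/V(t) ⇒ ln(m/m₀) = −(Q_out/(Q_in−Q_out)) ln(V/V₀).
m = m₀ (V₀/V)^(Q_out/(Q_in−Q_out)) = 78.1 × (6.06/3.0638)^(-1.7817) = 23.168 mol.

23.2 mol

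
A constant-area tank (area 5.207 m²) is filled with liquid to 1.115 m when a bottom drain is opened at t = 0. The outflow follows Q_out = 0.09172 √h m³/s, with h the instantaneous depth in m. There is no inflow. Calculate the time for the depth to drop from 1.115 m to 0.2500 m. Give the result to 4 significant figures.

Volume balance on the tank: A dh/dt = −0.09172 √h.
∫ h^(−1/2) dh = −(0.09172/A) ∫ dt, giving 2√h = 2√h₀ − (0.09172/A) t.
t = 2A(√h₀ − √h)/0.09172 = 2·5.207·(√1.115 − √0.2500)/0.09172
  = 10.4140 × (1.05594 − 0.500000) / 0.09172 = 63.1216 s.

63.12 s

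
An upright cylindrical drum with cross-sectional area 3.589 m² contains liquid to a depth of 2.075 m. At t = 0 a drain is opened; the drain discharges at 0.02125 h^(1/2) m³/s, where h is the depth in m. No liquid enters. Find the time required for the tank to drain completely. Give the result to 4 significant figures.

486.6 s

A dh/dt = −Q_out = −0.02125 √h.
This is separable: 2 d(√h)/dt = −0.02125/A, so √h = √h₀ − (0.02125/(2A)) t.
Tank is empty when √h = 0: t_empty = 2A√h₀/0.02125.
t_empty = 2·3.589·√2.075/0.02125 = 7.17800·1.44049/0.02125 = 486.579 s.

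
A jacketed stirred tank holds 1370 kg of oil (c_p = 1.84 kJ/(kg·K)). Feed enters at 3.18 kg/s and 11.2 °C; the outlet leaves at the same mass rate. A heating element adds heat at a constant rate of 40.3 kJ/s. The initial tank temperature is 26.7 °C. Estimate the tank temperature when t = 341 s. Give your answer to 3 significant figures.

22.0 °C

M c_p dT/dt = ṁ c_p (T_in − T) + Q̇.
Rearrange: dT/dt = (T_ss − T)/τ with τ = M/ṁ = 430.82 s and T_ss = T_in + Q̇/(ṁ c_p) = 18.087 °C.
T approaches T_ss exponentially: T(t) = T_ss + (T₀ − T_ss) e^(−t/τ).
T(341) = 18.087 + (8.6125)·e^(−341/430.82) = 18.087 + (8.6125)·0.45316 = 21.990 °C.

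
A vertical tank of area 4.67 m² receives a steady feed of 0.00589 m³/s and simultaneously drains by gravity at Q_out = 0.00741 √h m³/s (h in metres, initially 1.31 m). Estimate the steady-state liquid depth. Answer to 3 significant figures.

0.632 m

Level balance: A dh/dt = 0.00589 − 0.00741 √h. Setting dh/dt = 0:
Q_in = 0.00741 √h_ss ⇒ √h_ss = 0.00589/0.00741 = 0.79487.
h_ss = 0.79487² = 0.63182 m. (Since h₀ = 1.31 m > h_ss, the level will fall toward this value.)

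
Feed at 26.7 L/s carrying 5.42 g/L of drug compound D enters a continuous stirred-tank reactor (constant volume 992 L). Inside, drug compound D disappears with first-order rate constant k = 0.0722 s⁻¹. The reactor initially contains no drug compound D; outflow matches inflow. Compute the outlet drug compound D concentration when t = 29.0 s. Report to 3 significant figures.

Accumulation = in − out − consumed: V dC/dt = Q C_in − Q C − k V C.
This is linear with rate a = Q/V + k = 0.099115 s⁻¹.
C_ss = Q C_in/(Q + kV) = 1.4718 g/L; C(t) = C_ss + (C₀ − C_ss) e^(−a t).
C(29.0) = 1.4718 + (-1.4718)·e^(−0.099115·29.0) = 1.4718 + (-1.4718)·0.056453 = 1.3887 g/L.

1.39 g/L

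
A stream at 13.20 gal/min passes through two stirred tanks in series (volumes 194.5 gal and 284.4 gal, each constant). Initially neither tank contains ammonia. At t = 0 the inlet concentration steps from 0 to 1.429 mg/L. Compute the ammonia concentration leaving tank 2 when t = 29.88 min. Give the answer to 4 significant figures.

Time constants: τᵢ = Vᵢ/Q for each well-mixed tank.
τ₁ = 194.5/13.20 = 14.7348 min; τ₂ = 284.4/13.20 = 21.5455 min.
Tank 1: C₁ = C_in(1 − e^(−t/τ₁)). Tank 2 (τ₁ ≠ τ₂): C₂ = C_in[1 − (τ₁ e^(−t/τ₁) − τ₂ e^(−t/τ₂))/(τ₁ − τ₂)].
At t = 29.88: e^(−t/τ₁) = 0.131619, e^(−t/τ₂) = 0.249865.
C₂ = 1.429·[1 − (14.7348·0.131619 − 21.5455·0.249865)/(-6.81061)] = 1.429·0.494308 = 0.706366 mg/L.

0.7064 mg/L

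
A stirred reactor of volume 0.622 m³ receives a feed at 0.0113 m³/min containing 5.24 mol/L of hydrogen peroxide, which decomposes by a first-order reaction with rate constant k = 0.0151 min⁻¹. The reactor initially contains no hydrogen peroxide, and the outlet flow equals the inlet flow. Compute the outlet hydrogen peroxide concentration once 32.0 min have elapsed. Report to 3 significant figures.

Species balance: V dC/dt = Q C_in − Q C − k V C.
This is linear with rate a = Q/V + k = 0.033267 min⁻¹.
C_ss = Q C_in/(Q + kV) = 2.8616 mol/L; C(t) = C_ss + (C₀ − C_ss) e^(−a t).
C(32.0) = 2.8616 + (-2.8616)·e^(−0.033267·32.0) = 2.8616 + (-2.8616)·0.34488 = 1.8747 mol/L.

1.87 mol/L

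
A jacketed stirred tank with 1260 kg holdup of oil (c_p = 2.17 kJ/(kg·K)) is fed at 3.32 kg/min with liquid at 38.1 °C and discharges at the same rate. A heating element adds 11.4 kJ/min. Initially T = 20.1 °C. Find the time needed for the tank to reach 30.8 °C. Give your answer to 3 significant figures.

Heat balance on the well-mixed liquid: M c_p dT/dt = ṁ c_p (T_in − T) + 11.4.
τ = M/ṁ = 379.52 min; T_ss = T_in + Q̇/(ṁ c_p) = 39.682 °C.
T(t) = T_ss + (T₀ − T_ss) e^(−t/τ). Set T = 30.8:
e^(−t/τ) = (30.8 − 39.682)/(20.1 − 39.682) = 0.45359
t = −379.52 · ln(0.45359) = 300.03 min.

300 min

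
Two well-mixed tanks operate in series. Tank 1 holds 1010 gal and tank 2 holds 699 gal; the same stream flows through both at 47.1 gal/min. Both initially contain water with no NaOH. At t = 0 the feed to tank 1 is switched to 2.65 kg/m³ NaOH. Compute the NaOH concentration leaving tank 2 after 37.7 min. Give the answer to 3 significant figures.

1.64 kg/m³

Species balance on tank i: dCᵢ/dt = (Cᵢ₋₁ − Cᵢ)/τᵢ with τᵢ = Vᵢ/Q.
τ₁ = 1010/47.1 = 21.444 min; τ₂ = 699/47.1 = 14.841 min.
Tank 1: C₁ = C_in(1 − e^(−t/τ₁)). Tank 2 (τ₁ ≠ τ₂): C₂ = C_in[1 − (τ₁ e^(−t/τ₁) − τ₂ e^(−t/τ₂))/(τ₁ − τ₂)].
At t = 37.7: e^(−t/τ₁) = 0.17237, e^(−t/τ₂) = 0.078843.
C₂ = 2.65·[1 − (21.444·0.17237 − 14.841·0.078843)/(6.6030)] = 2.65·0.61741 = 1.6361 kg/m³.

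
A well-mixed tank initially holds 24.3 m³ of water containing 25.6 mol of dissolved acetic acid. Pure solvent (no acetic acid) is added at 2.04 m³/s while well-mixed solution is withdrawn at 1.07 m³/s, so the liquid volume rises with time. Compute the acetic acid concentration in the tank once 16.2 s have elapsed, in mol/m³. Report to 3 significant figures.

Total volume: dV/dt = Q_in − Q_out = 0.97000 m³/s, so V(t) = 24.3 + 0.97000 t and V(16.2) = 40.014 m³.
Species balance (pure solvent in): dm/dt = −Q_out · m/V(t).
Separate: dm/m = −Q_out dt/V(t) ⇒ ln(m/m₀) = −(Q_out/(Q_in−Q_out)) ln(V/V₀).
m = m₀ (V₀/V)^(Q_out/(Q_in−Q_out)) = 25.6 × (24.3/40.014)^(1.1031) = 14.767 mol.
C = m/V = 14.767/40.014 = 0.36906 mol/m³.

0.369 mol/m³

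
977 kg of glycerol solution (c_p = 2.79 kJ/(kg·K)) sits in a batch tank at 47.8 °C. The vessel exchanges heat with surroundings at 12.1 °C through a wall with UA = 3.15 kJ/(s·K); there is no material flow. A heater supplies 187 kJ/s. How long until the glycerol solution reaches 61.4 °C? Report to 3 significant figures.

M c_p dT/dt = −UA(T − T_amb) + Q̇.
τ = M c_p/UA = 865.34 s; T_ss = T_amb + Q̇/UA = 12.1 + 187/3.15 = 71.465 °C.
T(t) = T_ss + (T₀ − T_ss)e^(−t/τ); set T = 61.4:
t = −τ ln[(T − T_ss)/(T₀ − T_ss)] = −865.34 · ln(0.42531) = 739.81 s.

740 s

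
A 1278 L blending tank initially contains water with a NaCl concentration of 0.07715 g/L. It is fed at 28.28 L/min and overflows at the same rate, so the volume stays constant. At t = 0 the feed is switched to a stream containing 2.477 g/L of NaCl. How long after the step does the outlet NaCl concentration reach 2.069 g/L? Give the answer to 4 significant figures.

Accumulation = in − out for the solute gives V dC/dt = Q(C_in − C), so τ = V/Q = 45.1909 min.
C(t) = C_in + (C₀ − C_in) e^(−t/τ). Set C = 2.069 and solve for t:
e^(−t/τ) = (C − C_in)/(C₀ − C_in) = (2.069 − 2.477)/(0.07715 − 2.477) = 0.170011
t = −τ ln(…) = 45.1909 × 1.77189 = 80.0736 min.

80.07 min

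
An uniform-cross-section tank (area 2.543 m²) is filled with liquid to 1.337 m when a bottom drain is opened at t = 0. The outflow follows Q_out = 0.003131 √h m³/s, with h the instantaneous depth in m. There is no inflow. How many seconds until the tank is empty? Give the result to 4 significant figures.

1878 s

With no inflow, A dh/dt = −0.003131 √h.
∫ h^(−1/2) dh = −(0.003131/A) ∫ dt, giving 2√h = 2√h₀ − (0.003131/A) t.
Tank is empty when √h = 0: t_empty = 2A√h₀/0.003131.
t_empty = 2·2.543·√1.337/0.003131 = 5.08600·1.15629/0.003131 = 1878.27 s.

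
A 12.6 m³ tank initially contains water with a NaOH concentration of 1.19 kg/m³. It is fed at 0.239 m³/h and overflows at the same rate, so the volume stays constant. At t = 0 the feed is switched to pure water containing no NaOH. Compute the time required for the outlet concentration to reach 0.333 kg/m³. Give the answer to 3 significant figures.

67.1 h

Unsteady species balance (constant V, well mixed): V dC/dt = Q(C_in − C), so τ = V/Q = 52.720 h.
C(t) = C_in + (C₀ − C_in) e^(−t/τ). Set C = 0.333 and solve for t:
e^(−t/τ) = (C − C_in)/(C₀ − C_in) = (0.333 − 0)/(1.19 − 0) = 0.27983
t = −τ ln(…) = 52.720 × 1.2736 = 67.142 h.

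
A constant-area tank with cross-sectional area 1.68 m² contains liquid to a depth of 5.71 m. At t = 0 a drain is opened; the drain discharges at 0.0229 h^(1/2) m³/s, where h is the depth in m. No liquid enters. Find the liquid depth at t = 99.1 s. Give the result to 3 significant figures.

2.94 m

Accumulation of liquid (constant cross-section A): A dh/dt = −0.0229 √h.
∫ h^(−1/2) dh = −(0.0229/A) ∫ dt, giving 2√h = 2√h₀ − (0.0229/A) t.
√h = √5.71 − 0.0229·99.1/(2·1.68) = 2.3896 − 0.67541 = 1.7141.
h = 1.7141² = 2.9383 m.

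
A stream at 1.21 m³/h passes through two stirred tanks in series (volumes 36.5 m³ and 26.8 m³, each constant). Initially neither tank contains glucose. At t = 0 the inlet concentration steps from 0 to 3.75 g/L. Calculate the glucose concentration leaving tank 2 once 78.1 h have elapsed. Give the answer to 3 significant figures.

Time constants: τᵢ = Vᵢ/Q for each well-mixed tank.
τ₁ = 36.5/1.21 = 30.165 h; τ₂ = 26.8/1.21 = 22.149 h.
Tank 1: C₁ = C_in(1 − e^(−t/τ₁)). Tank 2 (τ₁ ≠ τ₂): C₂ = C_in[1 − (τ₁ e^(−t/τ₁) − τ₂ e^(−t/τ₂))/(τ₁ − τ₂)].
At t = 78.1: e^(−t/τ₁) = 0.075090, e^(−t/τ₂) = 0.029418.
C₂ = 3.75·[1 − (30.165·0.075090 − 22.149·0.029418)/(8.0165)] = 3.75·0.79872 = 2.9952 g/L.

3.00 g/L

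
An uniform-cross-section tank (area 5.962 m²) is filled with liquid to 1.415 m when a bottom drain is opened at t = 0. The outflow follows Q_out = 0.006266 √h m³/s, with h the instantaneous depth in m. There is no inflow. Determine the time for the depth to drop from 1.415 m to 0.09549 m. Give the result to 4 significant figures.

1676 s

Unsteady balance on liquid volume: A dh/dt = −0.006266 √h.
∫ h^(−1/2) dh = −(0.006266/A) ∫ dt, giving 2√h = 2√h₀ − (0.006266/A) t.
t = 2A(√h₀ − √h)/0.006266 = 2·5.962·(√1.415 − √0.09549)/0.006266
  = 11.9240 × (1.18954 − 0.309015) / 0.006266 = 1675.61 s.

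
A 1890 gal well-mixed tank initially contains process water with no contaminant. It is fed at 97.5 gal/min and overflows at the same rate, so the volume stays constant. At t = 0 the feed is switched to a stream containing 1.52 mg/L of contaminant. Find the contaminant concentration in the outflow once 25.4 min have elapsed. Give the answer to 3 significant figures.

1.11 mg/L

Mass balance on the solute (V constant): V dC/dt = Q(C_in − C).
Time constant τ = V/Q = 1890/97.5 = 19.385 min.
C approaches C_in exponentially: C(t) = C_in + (C₀ − C_in) e^(−t/τ).
C(25.4) = 1.52 + (0 − 1.52)·e^(−25.4/19.385) = 1.52 + (-1.5200)·0.26973 = 1.1100 mg/L.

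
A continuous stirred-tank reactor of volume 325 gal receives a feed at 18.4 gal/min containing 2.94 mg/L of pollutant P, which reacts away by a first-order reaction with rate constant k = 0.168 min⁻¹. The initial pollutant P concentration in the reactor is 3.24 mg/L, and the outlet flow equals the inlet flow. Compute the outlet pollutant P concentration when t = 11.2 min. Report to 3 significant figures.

V dC/dt = Q(C_in − C) − k V C.
dC/dt = (Q/V) C_in − (Q/V + k) C; effective rate a = Q/V + k = 0.056615 + 0.168 = 0.22462 min⁻¹.
C_ss = Q C_in/(Q + kV) = 0.74104 mg/L; C(t) = C_ss + (C₀ − C_ss) e^(−a t).
C(11.2) = 0.74104 + (2.4990)·e^(−0.22462·11.2) = 0.74104 + (2.4990)·0.080807 = 0.94297 mg/L.

0.943 mg/L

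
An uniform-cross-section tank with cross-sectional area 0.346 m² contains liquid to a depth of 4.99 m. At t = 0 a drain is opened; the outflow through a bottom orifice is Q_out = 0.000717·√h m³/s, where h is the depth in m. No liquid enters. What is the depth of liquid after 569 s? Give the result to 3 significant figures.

Unsteady balance on liquid volume: A dh/dt = −0.000717 √h.
This is separable: 2 d(√h)/dt = −0.000717/A, so √h = √h₀ − (0.000717/(2A)) t.
√h = √4.99 − 0.000717·569/(2·0.346) = 2.2338 − 0.58956 = 1.6443.
h = 1.6443² = 2.7036 m.

2.70 m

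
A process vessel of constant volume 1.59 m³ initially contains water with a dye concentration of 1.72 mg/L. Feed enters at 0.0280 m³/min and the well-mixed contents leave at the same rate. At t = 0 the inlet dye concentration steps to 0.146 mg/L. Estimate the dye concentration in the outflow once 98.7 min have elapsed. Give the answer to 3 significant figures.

Species balance on the tank: V dC/dt = Q(C_in − C).
So dC/dt = (C_in − C)/τ with τ = V/Q = 1.59/0.0280 = 56.786 min.
Solution: C(t) = C_in + (C₀ − C_in) e^(−t/τ).
C(98.7) = 0.146 + (1.72 − 0.146)·e^(−98.7/56.786) = 0.146 + (1.5740)·0.17585 = 0.42279 mg/L.

0.423 mg/L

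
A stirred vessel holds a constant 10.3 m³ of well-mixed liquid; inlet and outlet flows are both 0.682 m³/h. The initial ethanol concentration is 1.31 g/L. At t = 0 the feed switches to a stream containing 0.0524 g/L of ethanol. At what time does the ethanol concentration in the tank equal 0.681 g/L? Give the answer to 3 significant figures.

10.5 h

Species balance on the tank: V dC/dt = Q(C_in − C), so τ = V/Q = 15.103 h.
C(t) = C_in + (C₀ − C_in) e^(−t/τ). Set C = 0.681 and solve for t:
e^(−t/τ) = (C − C_in)/(C₀ − C_in) = (0.681 − 0.0524)/(1.31 − 0.0524) = 0.49984
t = −τ ln(…) = 15.103 × 0.69347 = 10.473 h.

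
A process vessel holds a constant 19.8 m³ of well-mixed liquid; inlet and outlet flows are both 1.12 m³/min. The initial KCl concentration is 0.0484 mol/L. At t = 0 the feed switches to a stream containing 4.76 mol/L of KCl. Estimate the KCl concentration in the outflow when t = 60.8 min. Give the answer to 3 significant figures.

Unsteady species balance (constant V, well mixed): V dC/dt = Q(C_in − C).
Time constant τ = V/Q = 19.8/1.12 = 17.679 min.
This is linear first-order; C(t) = C_in + (C₀ − C_in) e^(−t/τ).
C(60.8) = 4.76 + (0.0484 − 4.76)·e^(−60.8/17.679) = 4.76 + (-4.7116)·0.032091 = 4.6088 mol/L.

4.61 mol/L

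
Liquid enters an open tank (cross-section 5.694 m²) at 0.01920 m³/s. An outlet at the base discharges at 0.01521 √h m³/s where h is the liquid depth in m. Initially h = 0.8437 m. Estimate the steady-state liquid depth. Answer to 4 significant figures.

Level balance: A dh/dt = 0.01920 − 0.01521 √h. Setting dh/dt = 0:
Q_in = 0.01521 √h_ss ⇒ √h_ss = 0.01920/0.01521 = 1.26233.
h_ss = 1.26233² = 1.59347 m. (Since h₀ = 0.8437 m < h_ss, the level will rise toward this value.)

1.593 m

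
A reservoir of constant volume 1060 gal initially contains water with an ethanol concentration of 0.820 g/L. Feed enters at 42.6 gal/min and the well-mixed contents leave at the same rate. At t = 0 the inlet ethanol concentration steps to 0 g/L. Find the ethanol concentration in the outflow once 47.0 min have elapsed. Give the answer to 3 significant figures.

Unsteady species balance (constant V, well mixed): V dC/dt = Q(C_in − C).
So dC/dt = (C_in − C)/τ with τ = V/Q = 1060/42.6 = 24.883 min.
C approaches C_in exponentially: C(t) = C_in + (C₀ − C_in) e^(−t/τ).
C(47.0) = 0 + (0.820 − 0)·e^(−47.0/24.883) = 0 + (0.82000)·0.15124 = 0.12402 g/L.

0.124 g/L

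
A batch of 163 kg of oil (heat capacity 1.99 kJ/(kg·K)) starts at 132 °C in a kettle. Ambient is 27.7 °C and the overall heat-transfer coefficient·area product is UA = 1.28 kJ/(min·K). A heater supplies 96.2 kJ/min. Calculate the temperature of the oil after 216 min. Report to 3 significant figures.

Lumped-capacitance energy balance: M c_p dT/dt = UA(T_amb − T) + Q̇.
dT/dt = (T_ss − T)/τ with T_ss = T_amb + Q̇/UA = 27.7 + 96.2/1.28 = 102.86 °C, τ = M c_p/UA = 163·1.99/1.28 = 253.41 min.
This is linear first-order; T(t) = T_ss + (T₀ − T_ss) e^(−t/τ).
T(216) = 102.86 + (29.144)·0.42641 = 115.28 °C.

115 °C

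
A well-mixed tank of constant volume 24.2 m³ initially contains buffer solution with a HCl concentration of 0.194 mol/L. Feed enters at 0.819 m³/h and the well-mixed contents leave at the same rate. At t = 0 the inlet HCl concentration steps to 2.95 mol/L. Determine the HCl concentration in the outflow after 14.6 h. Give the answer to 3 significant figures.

1.27 mol/L

Transient balance on the dissolved component: V dC/dt = Q(C_in − C).
Rewrite as dC/dt + C/τ = C_in/τ, τ = V/Q = 29.548 h.
C approaches C_in exponentially: C(t) = C_in + (C₀ − C_in) e^(−t/τ).
C(14.6) = 2.95 + (0.194 − 2.95)·e^(−14.6/29.548) = 2.95 + (-2.7560)·0.61012 = 1.2685 mol/L.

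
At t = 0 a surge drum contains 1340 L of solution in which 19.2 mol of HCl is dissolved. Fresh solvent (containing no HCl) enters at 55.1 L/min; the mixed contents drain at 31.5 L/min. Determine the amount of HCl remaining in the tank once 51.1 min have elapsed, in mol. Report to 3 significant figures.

Let m(t) be the amount of HCl. Volume: V(t) = V₀ + (Q_in − Q_out) t = 1340 + 23.600 t; V(51.1) = 2546.0 L.
No HCl enters, so dm/dt = −Q_out · (m/V).
dm/m = −Q_out dt/(V₀ + 23.600 t); integrating gives ln(m/m₀) = −(Q_out/(Q_in−Q_out)) ln(V/V₀).
m = m₀ (V₀/V)^(Q_out/(Q_in−Q_out)) = 19.2 × (1340/2546.0)^(1.3347) = 8.1516 mol.

8.15 mol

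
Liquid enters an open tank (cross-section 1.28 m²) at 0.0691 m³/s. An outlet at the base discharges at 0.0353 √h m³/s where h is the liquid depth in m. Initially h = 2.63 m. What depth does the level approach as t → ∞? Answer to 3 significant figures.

A dh/dt = Q_in − 0.0353 √h. Steady state requires inflow = outflow:
Q_in = 0.0353 √h_ss ⇒ √h_ss = 0.0691/0.0353 = 1.9575.
h_ss = 1.9575² = 3.8318 m. (Since h₀ = 2.63 m < h_ss, the level will rise toward this value.)

3.83 m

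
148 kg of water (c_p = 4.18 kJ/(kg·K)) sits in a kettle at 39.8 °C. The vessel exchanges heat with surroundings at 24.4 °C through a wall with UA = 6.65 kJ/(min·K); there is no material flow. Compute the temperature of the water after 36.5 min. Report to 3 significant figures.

34.8 °C

Energy balance: M c_p dT/dt = −UA(T − T_amb).
dT/dt = (T_ss − T)/τ with T_ss = T_amb = 24.400 °C, τ = M c_p/UA = 148·4.18/6.65 = 93.029 min.
Integrating: T(t) = T_ss + (T₀ − T_ss) e^(−t/τ).
T(36.5) = 24.400 + (15.400)·0.67547 = 34.802 °C.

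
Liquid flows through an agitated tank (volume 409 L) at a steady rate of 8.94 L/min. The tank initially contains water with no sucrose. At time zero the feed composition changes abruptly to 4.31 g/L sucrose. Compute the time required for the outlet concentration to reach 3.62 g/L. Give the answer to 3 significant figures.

Unsteady species balance (constant V, well mixed): V dC/dt = Q(C_in − C), so τ = V/Q = 45.749 min.
C(t) = C_in + (C₀ − C_in) e^(−t/τ). Set C = 3.62 and solve for t:
e^(−t/τ) = (C − C_in)/(C₀ − C_in) = (3.62 − 4.31)/(0 − 4.31) = 0.16009
t = −τ ln(…) = 45.749 × 1.8320 = 83.813 min.

83.8 min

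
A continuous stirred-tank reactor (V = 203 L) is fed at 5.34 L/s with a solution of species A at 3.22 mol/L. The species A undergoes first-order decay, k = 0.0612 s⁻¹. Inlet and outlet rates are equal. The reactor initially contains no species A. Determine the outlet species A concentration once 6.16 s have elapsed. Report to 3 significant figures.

Species balance: V dC/dt = Q C_in − Q C − k V C.
dC/dt = (Q/V) C_in − (Q/V + k) C; effective rate a = Q/V + k = 0.026305 + 0.0612 = 0.087505 s⁻¹.
C_ss = Q C_in/(Q + kV) = 0.96798 mol/L; C(t) = C_ss + (C₀ − C_ss) e^(−a t).
C(6.16) = 0.96798 + (-0.96798)·e^(−0.087505·6.16) = 0.96798 + (-0.96798)·0.58331 = 0.40335 mol/L.

0.403 mol/L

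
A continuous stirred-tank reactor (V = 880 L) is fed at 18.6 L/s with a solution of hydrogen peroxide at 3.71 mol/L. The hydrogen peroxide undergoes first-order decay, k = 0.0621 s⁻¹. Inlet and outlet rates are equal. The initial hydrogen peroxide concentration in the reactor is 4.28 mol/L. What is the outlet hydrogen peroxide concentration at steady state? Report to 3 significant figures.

0.942 mol/L

V dC/dt = Q(C_in − C) − k V C.
Steady state (dC/dt = 0): C_ss = Q C_in/(Q + kV) = C_in/(1 + kV/Q).
C_ss = 18.6·3.71/(18.6 + 0.0621·880) = 69.006/73.248 = 0.94209 mol/L.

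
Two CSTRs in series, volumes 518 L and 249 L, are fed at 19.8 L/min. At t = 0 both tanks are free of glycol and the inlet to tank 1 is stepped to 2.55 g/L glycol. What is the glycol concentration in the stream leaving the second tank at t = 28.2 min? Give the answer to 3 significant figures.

Time constants: τᵢ = Vᵢ/Q for each well-mixed tank.
τ₁ = 518/19.8 = 26.162 min; τ₂ = 249/19.8 = 12.576 min.
Solving the cascade with C₁(0)=C₂(0)=0 gives C₂(t) = C_in[1 − (τ₁ e^(−t/τ₁) − τ₂ e^(−t/τ₂))/(τ₁ − τ₂)].
At t = 28.2: e^(−t/τ₁) = 0.34030, e^(−t/τ₂) = 0.10620.
C₂ = 2.55·[1 − (26.162·0.34030 − 12.576·0.10620)/(13.586)] = 2.55·0.44300 = 1.1296 g/L.

1.13 g/L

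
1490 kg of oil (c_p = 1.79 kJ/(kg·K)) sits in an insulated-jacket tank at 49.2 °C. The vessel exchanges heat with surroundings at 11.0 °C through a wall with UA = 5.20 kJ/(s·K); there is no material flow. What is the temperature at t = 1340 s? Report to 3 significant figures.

M c_p dT/dt = −UA(T − T_amb).
dT/dt = (T_ss − T)/τ with T_ss = T_amb = 11.000 °C, τ = M c_p/UA = 1490·1.79/5.20 = 512.90 s.
This is linear first-order; T(t) = T_ss + (T₀ − T_ss) e^(−t/τ).
T(1340) = 11.000 + (38.200)·0.073345 = 13.802 °C.

13.8 °C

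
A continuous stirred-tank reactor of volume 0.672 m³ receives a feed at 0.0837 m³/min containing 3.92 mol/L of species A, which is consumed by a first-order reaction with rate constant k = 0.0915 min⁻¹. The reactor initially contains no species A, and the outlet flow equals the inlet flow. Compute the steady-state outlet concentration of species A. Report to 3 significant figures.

2.26 mol/L

V dC/dt = Q(C_in − C) − k V C.
Steady state (dC/dt = 0): C_ss = Q C_in/(Q + kV) = C_in/(1 + kV/Q).
C_ss = 0.0837·3.92/(0.0837 + 0.0915·0.672) = 0.32810/0.14519 = 2.2599 mol/L.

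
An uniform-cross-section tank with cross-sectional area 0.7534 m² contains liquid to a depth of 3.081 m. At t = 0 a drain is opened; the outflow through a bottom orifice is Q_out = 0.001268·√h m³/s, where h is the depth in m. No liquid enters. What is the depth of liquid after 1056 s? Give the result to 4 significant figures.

0.7511 m

A dh/dt = −Q_out = −0.001268 √h.
∫ h^(−1/2) dh = −(0.001268/A) ∫ dt, giving 2√h = 2√h₀ − (0.001268/A) t.
√h = √3.081 − 0.001268·1056/(2·0.7534) = 1.75528 − 0.888643 = 0.866634.
h = 0.866634² = 0.751055 m.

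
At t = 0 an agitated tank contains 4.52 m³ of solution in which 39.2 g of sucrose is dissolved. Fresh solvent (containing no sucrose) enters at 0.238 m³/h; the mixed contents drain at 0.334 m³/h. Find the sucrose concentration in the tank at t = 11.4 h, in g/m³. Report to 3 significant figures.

Let m(t) be the amount of sucrose. Volume: V(t) = V₀ + (Q_in − Q_out) t = 4.52 − 0.096000 t; V(11.4) = 3.4256 m³.
No sucrose enters, so dm/dt = −Q_out · (m/V).
dm/m = −Q_out dt/(V₀ − 0.096000 t); integrating gives ln(m/m₀) = −(Q_out/(Q_in−Q_out)) ln(V/V₀).
m = m₀ (V₀/V)^(Q_out/(Q_in−Q_out)) = 39.2 × (4.52/3.4256)^(-3.4792) = 14.941 g.
C = m/V = 14.941/3.4256 = 4.3617 g/m³.

4.36 g/m³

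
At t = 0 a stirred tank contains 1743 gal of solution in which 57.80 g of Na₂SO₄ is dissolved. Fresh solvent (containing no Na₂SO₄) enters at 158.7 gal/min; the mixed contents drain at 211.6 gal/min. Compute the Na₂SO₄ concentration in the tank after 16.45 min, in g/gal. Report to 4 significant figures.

Let m(t) be the amount of Na₂SO₄. Volume: V(t) = V₀ + (Q_in − Q_out) t = 1743 − 52.9000 t; V(16.45) = 872.795 gal.
No Na₂SO₄ enters, so dm/dt = −Q_out · (m/V).
dm/m = −Q_out dt/(V₀ − 52.9000 t); integrating gives ln(m/m₀) = −(Q_out/(Q_in−Q_out)) ln(V/V₀).
m = m₀ (V₀/V)^(Q_out/(Q_in−Q_out)) = 57.80 × (1743/872.795)^(-4.00000) = 3.63402 g.
C = m/V = 3.63402/872.795 = 0.00416366 g/gal.

0.004164 g/gal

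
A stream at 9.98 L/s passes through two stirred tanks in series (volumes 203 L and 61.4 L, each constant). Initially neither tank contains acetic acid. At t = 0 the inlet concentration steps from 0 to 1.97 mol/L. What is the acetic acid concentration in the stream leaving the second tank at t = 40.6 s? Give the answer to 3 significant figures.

1.59 mol/L

Species balance on tank i: dCᵢ/dt = (Cᵢ₋₁ − Cᵢ)/τᵢ with τᵢ = Vᵢ/Q.
τ₁ = 203/9.98 = 20.341 s; τ₂ = 61.4/9.98 = 6.1523 s.
Tank 1: C₁ = C_in(1 − e^(−t/τ₁)). Tank 2 (τ₁ ≠ τ₂): C₂ = C_in[1 − (τ₁ e^(−t/τ₁) − τ₂ e^(−t/τ₂))/(τ₁ − τ₂)].
At t = 40.6: e^(−t/τ₁) = 0.13588, e^(−t/τ₂) = 0.0013615.
C₂ = 1.97·[1 − (20.341·0.13588 − 6.1523·0.0013615)/(14.188)] = 1.97·0.80579 = 1.5874 mol/L.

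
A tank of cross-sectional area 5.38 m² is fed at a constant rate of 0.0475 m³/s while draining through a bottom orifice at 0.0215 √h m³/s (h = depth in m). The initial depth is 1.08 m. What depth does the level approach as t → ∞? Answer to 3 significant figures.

Accumulation of liquid (constant cross-section A): A dh/dt = Q_in − 0.0215 √h. At steady state dh/dt = 0:
Q_in = 0.0215 √h_ss ⇒ √h_ss = 0.0475/0.0215 = 2.2093.
h_ss = 2.2093² = 4.8810 m. (Since h₀ = 1.08 m < h_ss, the level will rise toward this value.)

4.88 m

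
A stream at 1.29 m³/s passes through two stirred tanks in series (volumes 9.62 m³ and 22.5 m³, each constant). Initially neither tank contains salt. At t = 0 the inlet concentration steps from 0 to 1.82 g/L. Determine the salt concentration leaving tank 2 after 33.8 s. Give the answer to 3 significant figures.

1.38 g/L

Species balance on tank i: dCᵢ/dt = (Cᵢ₋₁ − Cᵢ)/τᵢ with τᵢ = Vᵢ/Q.
τ₁ = 9.62/1.29 = 7.4574 s; τ₂ = 22.5/1.29 = 17.442 s.
Solving the cascade with C₁(0)=C₂(0)=0 gives C₂(t) = C_in[1 − (τ₁ e^(−t/τ₁) − τ₂ e^(−t/τ₂))/(τ₁ − τ₂)].
At t = 33.8: e^(−t/τ₁) = 0.010754, e^(−t/τ₂) = 0.14401.
C₂ = 1.82·[1 − (7.4574·0.010754 − 17.442·0.14401)/(-9.9845)] = 1.82·0.75646 = 1.3768 g/L.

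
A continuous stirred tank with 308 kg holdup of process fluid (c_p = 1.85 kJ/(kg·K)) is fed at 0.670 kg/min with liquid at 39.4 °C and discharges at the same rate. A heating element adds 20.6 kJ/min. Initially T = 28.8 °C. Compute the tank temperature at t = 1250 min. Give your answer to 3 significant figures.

M c_p dT/dt = ṁ c_p (T_in − T) + Q̇.
τ = M/ṁ = 459.70 min; T_ss = T_in + Q̇/(ṁ c_p) = 39.4 + 20.6/(0.670·1.85) = 56.020 °C.
This is linear first-order; T(t) = T_ss + (T₀ − T_ss) e^(−t/τ).
T(1250) = 56.020 + (-27.220)·e^(−1250/459.70) = 56.020 + (-27.220)·0.065930 = 54.225 °C.

54.2 °C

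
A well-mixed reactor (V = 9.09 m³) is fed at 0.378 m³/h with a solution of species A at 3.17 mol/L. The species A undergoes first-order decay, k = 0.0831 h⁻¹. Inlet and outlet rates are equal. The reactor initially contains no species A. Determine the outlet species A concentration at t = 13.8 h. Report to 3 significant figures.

0.868 mol/L

Species balance: V dC/dt = Q C_in − Q C − k V C.
dC/dt = (Q/V) C_in − (Q/V + k) C; effective rate a = Q/V + k = 0.041584 + 0.0831 = 0.12468 h⁻¹.
C_ss = Q C_in/(Q + kV) = 1.0572 mol/L; C(t) = C_ss + (C₀ − C_ss) e^(−a t).
C(13.8) = 1.0572 + (-1.0572)·e^(−0.12468·13.8) = 1.0572 + (-1.0572)·0.17895 = 0.86805 mol/L.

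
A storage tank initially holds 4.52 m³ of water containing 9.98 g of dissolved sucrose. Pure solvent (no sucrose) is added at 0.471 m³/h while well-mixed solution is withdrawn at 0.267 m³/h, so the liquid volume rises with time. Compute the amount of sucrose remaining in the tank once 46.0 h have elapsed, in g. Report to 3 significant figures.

2.29 g

Let m(t) be the amount of sucrose. Volume: V(t) = V₀ + (Q_in − Q_out) t = 4.52 + 0.20400 t; V(46.0) = 13.904 m³.
No sucrose enters, so dm/dt = −Q_out · (m/V).
Separate: dm/m = −Q_out dt/V(t) ⇒ ln(m/m₀) = −(Q_out/(Q_in−Q_out)) ln(V/V₀).
m = m₀ (V₀/V)^(Q_out/(Q_in−Q_out)) = 9.98 × (4.52/13.904)^(1.3088) = 2.2931 g.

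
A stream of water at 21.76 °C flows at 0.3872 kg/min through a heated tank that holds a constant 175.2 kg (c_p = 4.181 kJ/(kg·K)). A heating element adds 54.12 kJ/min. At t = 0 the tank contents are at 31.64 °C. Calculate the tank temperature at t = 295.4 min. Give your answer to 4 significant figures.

M c_p dT/dt = ṁ c_p (T_in − T) + Q̇.
Rearrange: dT/dt = (T_ss − T)/τ with τ = M/ṁ = 452.479 min and T_ss = T_in + Q̇/(ṁ c_p) = 55.1905 °C.
This is linear first-order; T(t) = T_ss + (T₀ − T_ss) e^(−t/τ).
T(295.4) = 55.1905 + (-23.5505)·e^(−295.4/452.479) = 55.1905 + (-23.5505)·0.520561 = 42.9310 °C.

42.93 °C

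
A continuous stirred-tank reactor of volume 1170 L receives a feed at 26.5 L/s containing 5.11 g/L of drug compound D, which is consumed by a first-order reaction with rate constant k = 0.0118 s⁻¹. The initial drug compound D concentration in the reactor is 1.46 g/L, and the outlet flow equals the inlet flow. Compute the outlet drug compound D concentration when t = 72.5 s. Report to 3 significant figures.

V dC/dt = Q(C_in − C) − k V C.
dC/dt = (Q/V) C_in − (Q/V + k) C; effective rate a = Q/V + k = 0.022650 + 0.0118 = 0.034450 s⁻¹.
C_ss = Q C_in/(Q + kV) = 3.3597 g/L; C(t) = C_ss + (C₀ − C_ss) e^(−a t).
C(72.5) = 3.3597 + (-1.8997)·e^(−0.034450·72.5) = 3.3597 + (-1.8997)·0.082283 = 3.2034 g/L.

3.20 g/L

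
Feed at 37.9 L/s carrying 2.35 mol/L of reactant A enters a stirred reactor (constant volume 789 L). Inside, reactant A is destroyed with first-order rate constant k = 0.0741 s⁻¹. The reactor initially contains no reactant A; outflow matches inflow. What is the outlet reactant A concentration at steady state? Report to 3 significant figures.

Accumulation = in − out − consumed: V dC/dt = Q C_in − Q C − k V C.
Steady state (dC/dt = 0): C_ss = Q C_in/(Q + kV) = C_in/(1 + kV/Q).
C_ss = 37.9·2.35/(37.9 + 0.0741·789) = 89.065/96.365 = 0.92425 mol/L.

0.924 mol/L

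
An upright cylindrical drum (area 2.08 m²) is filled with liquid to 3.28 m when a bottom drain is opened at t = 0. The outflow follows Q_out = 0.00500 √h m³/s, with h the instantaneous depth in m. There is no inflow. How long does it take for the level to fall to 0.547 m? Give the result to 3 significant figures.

891 s

A dh/dt = −Q_out = −0.00500 √h.
∫ h^(−1/2) dh = −(0.00500/A) ∫ dt, giving 2√h = 2√h₀ − (0.00500/A) t.
t = 2A(√h₀ − √h)/0.00500 = 2·2.08·(√3.28 − √0.547)/0.00500
  = 4.1600 × (1.8111 − 0.73959) / 0.00500 = 891.47 s.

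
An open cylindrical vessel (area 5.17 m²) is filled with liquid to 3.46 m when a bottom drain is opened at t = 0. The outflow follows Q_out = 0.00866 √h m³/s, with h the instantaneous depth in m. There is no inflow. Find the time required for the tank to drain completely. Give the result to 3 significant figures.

2220 s

A dh/dt = −Q_out = −0.00866 √h.
∫ h^(−1/2) dh = −(0.00866/A) ∫ dt, giving 2√h = 2√h₀ − (0.00866/A) t.
Set h = 0: 2√h₀ = (0.00866/A) t_empty ⇒ t_empty = 2A√h₀/0.00866.
t_empty = 2·5.17·√3.46/0.00866 = 10.340·1.8601/0.00866 = 2221.0 s.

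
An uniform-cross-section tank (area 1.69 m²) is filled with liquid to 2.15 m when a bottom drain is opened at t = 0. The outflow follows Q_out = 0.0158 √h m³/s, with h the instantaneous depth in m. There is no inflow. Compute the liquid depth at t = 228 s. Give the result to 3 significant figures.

0.160 m

With no inflow, A dh/dt = −0.0158 √h.
This is separable: 2 d(√h)/dt = −0.0158/A, so √h = √h₀ − (0.0158/(2A)) t.
√h = √2.15 − 0.0158·228/(2·1.69) = 1.4663 − 1.0658 = 0.40049.
h = 0.40049² = 0.16039 m.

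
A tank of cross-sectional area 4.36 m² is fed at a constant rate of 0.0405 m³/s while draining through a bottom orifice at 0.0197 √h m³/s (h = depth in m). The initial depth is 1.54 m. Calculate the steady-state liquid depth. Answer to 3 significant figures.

A dh/dt = Q_in − 0.0197 √h. Steady state requires inflow = outflow:
Q_in = 0.0197 √h_ss ⇒ √h_ss = 0.0405/0.0197 = 2.0558.
h_ss = 2.0558² = 4.2265 m. (Since h₀ = 1.54 m < h_ss, the level will rise toward this value.)

4.23 m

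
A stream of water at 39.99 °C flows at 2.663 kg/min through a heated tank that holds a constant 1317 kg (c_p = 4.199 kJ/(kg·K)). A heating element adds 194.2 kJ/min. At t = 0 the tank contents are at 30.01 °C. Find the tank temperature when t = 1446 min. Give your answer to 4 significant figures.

55.89 °C

Heat balance on the well-mixed liquid: M c_p dT/dt = ṁ c_p (T_in − T) + 194.2.
Rearrange: dT/dt = (T_ss − T)/τ with τ = M/ṁ = 494.555 min and T_ss = T_in + Q̇/(ṁ c_p) = 57.3573 °C.
T approaches T_ss exponentially: T(t) = T_ss + (T₀ − T_ss) e^(−t/τ).
T(1446) = 57.3573 + (-27.3473)·e^(−1446/494.555) = 57.3573 + (-27.3473)·0.0537269 = 55.8880 °C.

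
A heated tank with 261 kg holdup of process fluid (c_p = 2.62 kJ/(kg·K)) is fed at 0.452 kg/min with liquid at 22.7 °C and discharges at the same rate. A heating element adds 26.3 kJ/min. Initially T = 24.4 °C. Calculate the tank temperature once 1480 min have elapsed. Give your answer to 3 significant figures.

43.3 °C

Heat balance on the well-mixed liquid: M c_p dT/dt = ṁ c_p (T_in − T) + 26.3.
τ = M/ṁ = 577.43 min; T_ss = T_in + Q̇/(ṁ c_p) = 22.7 + 26.3/(0.452·2.62) = 44.908 °C.
Solution: T(t) = T_ss + (T₀ − T_ss) e^(−t/τ).
T(1480) = 44.908 + (-20.508)·e^(−1480/577.43) = 44.908 + (-20.508)·0.077068 = 43.328 °C.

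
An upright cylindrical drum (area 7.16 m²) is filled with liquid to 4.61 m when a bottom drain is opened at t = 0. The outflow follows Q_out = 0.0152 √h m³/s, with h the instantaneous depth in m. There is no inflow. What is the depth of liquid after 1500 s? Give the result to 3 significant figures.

Accumulation of liquid (constant cross-section A): A dh/dt = −0.0152 √h.
This is separable: 2 d(√h)/dt = −0.0152/A, so √h = √h₀ − (0.0152/(2A)) t.
√h = √4.61 − 0.0152·1500/(2·7.16) = 2.1471 − 1.5922 = 0.55491.
h = 0.55491² = 0.30793 m.

0.308 m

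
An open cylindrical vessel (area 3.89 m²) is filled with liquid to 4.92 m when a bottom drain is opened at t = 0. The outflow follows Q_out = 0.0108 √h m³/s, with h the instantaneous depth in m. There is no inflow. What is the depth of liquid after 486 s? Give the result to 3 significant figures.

With no inflow, A dh/dt = −0.0108 √h.
∫ h^(−1/2) dh = −(0.0108/A) ∫ dt, giving 2√h = 2√h₀ − (0.0108/A) t.
√h = √4.92 − 0.0108·486/(2·3.89) = 2.2181 − 0.67465 = 1.5435.
h = 1.5435² = 2.3823 m.

2.38 m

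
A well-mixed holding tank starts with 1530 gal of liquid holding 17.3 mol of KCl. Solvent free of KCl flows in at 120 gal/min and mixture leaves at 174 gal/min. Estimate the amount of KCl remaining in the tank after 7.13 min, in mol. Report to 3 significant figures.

6.80 mol

Let m(t) be the amount of KCl. Volume: V(t) = V₀ + (Q_in − Q_out) t = 1530 − 54.000 t; V(7.13) = 1145.0 gal.
Species balance (pure solvent in): dm/dt = −Q_out · m/V(t).
dm/m = −Q_out dt/(V₀ − 54.000 t); integrating gives ln(m/m₀) = −(Q_out/(Q_in−Q_out)) ln(V/V₀).
m = m₀ (V₀/V)^(Q_out/(Q_in−Q_out)) = 17.3 × (1530/1145.0)^(-3.2222) = 6.7981 mol.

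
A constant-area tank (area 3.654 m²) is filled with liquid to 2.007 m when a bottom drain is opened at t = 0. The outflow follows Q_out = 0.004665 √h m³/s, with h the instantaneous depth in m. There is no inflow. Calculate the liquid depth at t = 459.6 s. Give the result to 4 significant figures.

1.262 m

With no inflow, A dh/dt = −0.004665 √h.
Separate and integrate: 2(√h − √h₀) = −(0.004665/A) t.
√h = √2.007 − 0.004665·459.6/(2·3.654) = 1.41669 − 0.293382 = 1.12330.
h = 1.12330² = 1.26181 m.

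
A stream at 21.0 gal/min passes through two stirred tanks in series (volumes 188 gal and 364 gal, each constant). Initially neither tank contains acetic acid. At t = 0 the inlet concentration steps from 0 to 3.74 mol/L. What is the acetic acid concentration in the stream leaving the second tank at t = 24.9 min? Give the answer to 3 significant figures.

Each tank obeys Vᵢ dCᵢ/dt = Q(Cᵢ₋₁ − Cᵢ), so τᵢ = Vᵢ/Q.
τ₁ = 188/21.0 = 8.9524 min; τ₂ = 364/21.0 = 17.333 min.
Tank 1: C₁ = C_in(1 − e^(−t/τ₁)). Tank 2 (τ₁ ≠ τ₂): C₂ = C_in[1 − (τ₁ e^(−t/τ₁) − τ₂ e^(−t/τ₂))/(τ₁ − τ₂)].
At t = 24.9: e^(−t/τ₁) = 0.061953, e^(−t/τ₂) = 0.23775.
C₂ = 3.74·[1 − (8.9524·0.061953 − 17.333·0.23775)/(-8.3810)] = 3.74·0.57447 = 2.1485 mol/L.

2.15 mol/L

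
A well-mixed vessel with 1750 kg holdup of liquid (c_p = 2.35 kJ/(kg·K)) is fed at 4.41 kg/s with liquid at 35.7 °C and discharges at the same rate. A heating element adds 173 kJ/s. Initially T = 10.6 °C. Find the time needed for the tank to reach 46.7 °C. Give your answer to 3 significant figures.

M c_p dT/dt = ṁ c_p (T_in − T) + Q̇.
τ = M/ṁ = 396.83 s; T_ss = T_in + Q̇/(ṁ c_p) = 52.393 °C.
T(t) = T_ss + (T₀ − T_ss) e^(−t/τ). Set T = 46.7:
e^(−t/τ) = (46.7 − 52.393)/(10.6 − 52.393) = 0.13622
t = −396.83 · ln(0.13622) = 791.06 s.

791 s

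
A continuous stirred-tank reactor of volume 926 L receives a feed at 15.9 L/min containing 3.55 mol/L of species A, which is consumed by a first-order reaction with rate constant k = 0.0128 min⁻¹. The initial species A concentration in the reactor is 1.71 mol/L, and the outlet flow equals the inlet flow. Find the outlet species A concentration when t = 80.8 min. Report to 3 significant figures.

2.01 mol/L

Accumulation = in − out − consumed: V dC/dt = Q C_in − Q C − k V C.
dC/dt = (Q/V) C_in − (Q/V + k) C; effective rate a = Q/V + k = 0.017171 + 0.0128 = 0.029971 min⁻¹.
C_ss = Q C_in/(Q + kV) = 2.0338 mol/L; C(t) = C_ss + (C₀ − C_ss) e^(−a t).
C(80.8) = 2.0338 + (-0.32385)·e^(−0.029971·80.8) = 2.0338 + (-0.32385)·0.088777 = 2.0051 mol/L.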